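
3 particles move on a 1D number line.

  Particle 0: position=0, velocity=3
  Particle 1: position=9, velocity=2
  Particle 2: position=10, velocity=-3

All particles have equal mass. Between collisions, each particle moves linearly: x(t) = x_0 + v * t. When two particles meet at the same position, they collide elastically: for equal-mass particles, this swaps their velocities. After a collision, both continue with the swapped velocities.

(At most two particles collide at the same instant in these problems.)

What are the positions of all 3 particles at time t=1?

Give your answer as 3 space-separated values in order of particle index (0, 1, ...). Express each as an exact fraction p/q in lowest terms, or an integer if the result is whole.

Answer: 3 7 11

Derivation:
Collision at t=1/5: particles 1 and 2 swap velocities; positions: p0=3/5 p1=47/5 p2=47/5; velocities now: v0=3 v1=-3 v2=2
Advance to t=1 (no further collisions before then); velocities: v0=3 v1=-3 v2=2; positions = 3 7 11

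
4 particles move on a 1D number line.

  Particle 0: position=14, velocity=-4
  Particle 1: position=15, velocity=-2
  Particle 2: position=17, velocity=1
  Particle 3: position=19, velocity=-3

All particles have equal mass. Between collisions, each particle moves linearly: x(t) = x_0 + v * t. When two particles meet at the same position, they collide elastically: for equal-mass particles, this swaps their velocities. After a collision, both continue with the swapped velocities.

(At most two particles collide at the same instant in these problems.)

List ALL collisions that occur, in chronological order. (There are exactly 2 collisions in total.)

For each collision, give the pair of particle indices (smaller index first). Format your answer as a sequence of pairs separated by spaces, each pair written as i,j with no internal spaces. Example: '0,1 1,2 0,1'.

Collision at t=1/2: particles 2 and 3 swap velocities; positions: p0=12 p1=14 p2=35/2 p3=35/2; velocities now: v0=-4 v1=-2 v2=-3 v3=1
Collision at t=4: particles 1 and 2 swap velocities; positions: p0=-2 p1=7 p2=7 p3=21; velocities now: v0=-4 v1=-3 v2=-2 v3=1

Answer: 2,3 1,2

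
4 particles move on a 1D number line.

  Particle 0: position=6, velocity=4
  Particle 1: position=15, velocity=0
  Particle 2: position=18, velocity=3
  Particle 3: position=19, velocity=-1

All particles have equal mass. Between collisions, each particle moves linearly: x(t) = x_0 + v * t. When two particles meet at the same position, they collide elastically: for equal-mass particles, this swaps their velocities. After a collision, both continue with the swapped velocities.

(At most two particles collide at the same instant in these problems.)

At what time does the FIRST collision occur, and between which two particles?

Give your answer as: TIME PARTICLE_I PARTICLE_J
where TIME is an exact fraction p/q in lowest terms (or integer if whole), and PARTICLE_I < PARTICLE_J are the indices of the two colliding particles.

Pair (0,1): pos 6,15 vel 4,0 -> gap=9, closing at 4/unit, collide at t=9/4
Pair (1,2): pos 15,18 vel 0,3 -> not approaching (rel speed -3 <= 0)
Pair (2,3): pos 18,19 vel 3,-1 -> gap=1, closing at 4/unit, collide at t=1/4
Earliest collision: t=1/4 between 2 and 3

Answer: 1/4 2 3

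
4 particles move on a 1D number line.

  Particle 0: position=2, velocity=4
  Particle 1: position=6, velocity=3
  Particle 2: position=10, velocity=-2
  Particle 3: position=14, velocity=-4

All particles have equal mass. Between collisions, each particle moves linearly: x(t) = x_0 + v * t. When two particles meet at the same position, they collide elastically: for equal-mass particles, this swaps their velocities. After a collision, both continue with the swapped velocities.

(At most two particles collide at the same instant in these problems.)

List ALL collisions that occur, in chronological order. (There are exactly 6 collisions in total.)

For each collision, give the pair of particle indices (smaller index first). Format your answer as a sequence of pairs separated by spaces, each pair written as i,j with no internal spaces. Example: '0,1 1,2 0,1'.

Answer: 1,2 2,3 0,1 1,2 0,1 2,3

Derivation:
Collision at t=4/5: particles 1 and 2 swap velocities; positions: p0=26/5 p1=42/5 p2=42/5 p3=54/5; velocities now: v0=4 v1=-2 v2=3 v3=-4
Collision at t=8/7: particles 2 and 3 swap velocities; positions: p0=46/7 p1=54/7 p2=66/7 p3=66/7; velocities now: v0=4 v1=-2 v2=-4 v3=3
Collision at t=4/3: particles 0 and 1 swap velocities; positions: p0=22/3 p1=22/3 p2=26/3 p3=10; velocities now: v0=-2 v1=4 v2=-4 v3=3
Collision at t=3/2: particles 1 and 2 swap velocities; positions: p0=7 p1=8 p2=8 p3=21/2; velocities now: v0=-2 v1=-4 v2=4 v3=3
Collision at t=2: particles 0 and 1 swap velocities; positions: p0=6 p1=6 p2=10 p3=12; velocities now: v0=-4 v1=-2 v2=4 v3=3
Collision at t=4: particles 2 and 3 swap velocities; positions: p0=-2 p1=2 p2=18 p3=18; velocities now: v0=-4 v1=-2 v2=3 v3=4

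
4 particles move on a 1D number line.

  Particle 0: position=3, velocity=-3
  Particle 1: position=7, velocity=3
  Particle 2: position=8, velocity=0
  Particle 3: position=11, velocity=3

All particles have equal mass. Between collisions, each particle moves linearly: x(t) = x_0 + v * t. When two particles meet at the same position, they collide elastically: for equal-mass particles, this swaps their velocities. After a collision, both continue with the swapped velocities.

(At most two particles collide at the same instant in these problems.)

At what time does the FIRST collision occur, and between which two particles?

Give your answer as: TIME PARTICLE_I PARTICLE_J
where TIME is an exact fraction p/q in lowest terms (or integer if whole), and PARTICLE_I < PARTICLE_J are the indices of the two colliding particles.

Pair (0,1): pos 3,7 vel -3,3 -> not approaching (rel speed -6 <= 0)
Pair (1,2): pos 7,8 vel 3,0 -> gap=1, closing at 3/unit, collide at t=1/3
Pair (2,3): pos 8,11 vel 0,3 -> not approaching (rel speed -3 <= 0)
Earliest collision: t=1/3 between 1 and 2

Answer: 1/3 1 2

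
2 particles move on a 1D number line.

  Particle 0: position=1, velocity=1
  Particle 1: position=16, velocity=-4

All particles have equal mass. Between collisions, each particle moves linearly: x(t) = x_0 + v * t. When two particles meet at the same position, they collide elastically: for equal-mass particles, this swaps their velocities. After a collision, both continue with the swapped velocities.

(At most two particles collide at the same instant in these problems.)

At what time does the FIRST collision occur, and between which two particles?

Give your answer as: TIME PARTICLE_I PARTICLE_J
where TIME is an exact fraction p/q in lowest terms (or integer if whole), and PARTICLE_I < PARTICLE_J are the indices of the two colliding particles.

Pair (0,1): pos 1,16 vel 1,-4 -> gap=15, closing at 5/unit, collide at t=3
Earliest collision: t=3 between 0 and 1

Answer: 3 0 1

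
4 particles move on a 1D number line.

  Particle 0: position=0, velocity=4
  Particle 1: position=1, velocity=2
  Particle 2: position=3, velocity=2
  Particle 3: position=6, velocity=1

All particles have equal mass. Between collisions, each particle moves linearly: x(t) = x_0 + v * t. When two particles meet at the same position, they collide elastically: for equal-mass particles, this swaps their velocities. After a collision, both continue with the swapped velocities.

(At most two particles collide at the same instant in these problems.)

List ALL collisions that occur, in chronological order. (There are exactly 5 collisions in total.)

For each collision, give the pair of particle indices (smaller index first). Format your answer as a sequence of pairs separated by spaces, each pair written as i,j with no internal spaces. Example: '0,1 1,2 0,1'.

Answer: 0,1 1,2 2,3 1,2 0,1

Derivation:
Collision at t=1/2: particles 0 and 1 swap velocities; positions: p0=2 p1=2 p2=4 p3=13/2; velocities now: v0=2 v1=4 v2=2 v3=1
Collision at t=3/2: particles 1 and 2 swap velocities; positions: p0=4 p1=6 p2=6 p3=15/2; velocities now: v0=2 v1=2 v2=4 v3=1
Collision at t=2: particles 2 and 3 swap velocities; positions: p0=5 p1=7 p2=8 p3=8; velocities now: v0=2 v1=2 v2=1 v3=4
Collision at t=3: particles 1 and 2 swap velocities; positions: p0=7 p1=9 p2=9 p3=12; velocities now: v0=2 v1=1 v2=2 v3=4
Collision at t=5: particles 0 and 1 swap velocities; positions: p0=11 p1=11 p2=13 p3=20; velocities now: v0=1 v1=2 v2=2 v3=4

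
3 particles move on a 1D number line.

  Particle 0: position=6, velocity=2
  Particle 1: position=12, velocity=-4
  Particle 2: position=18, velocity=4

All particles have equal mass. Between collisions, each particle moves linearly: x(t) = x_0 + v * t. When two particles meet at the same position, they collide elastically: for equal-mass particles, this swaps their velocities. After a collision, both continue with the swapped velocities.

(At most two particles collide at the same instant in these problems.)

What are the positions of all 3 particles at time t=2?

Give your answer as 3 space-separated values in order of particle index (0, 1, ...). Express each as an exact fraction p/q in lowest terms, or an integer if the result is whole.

Collision at t=1: particles 0 and 1 swap velocities; positions: p0=8 p1=8 p2=22; velocities now: v0=-4 v1=2 v2=4
Advance to t=2 (no further collisions before then); velocities: v0=-4 v1=2 v2=4; positions = 4 10 26

Answer: 4 10 26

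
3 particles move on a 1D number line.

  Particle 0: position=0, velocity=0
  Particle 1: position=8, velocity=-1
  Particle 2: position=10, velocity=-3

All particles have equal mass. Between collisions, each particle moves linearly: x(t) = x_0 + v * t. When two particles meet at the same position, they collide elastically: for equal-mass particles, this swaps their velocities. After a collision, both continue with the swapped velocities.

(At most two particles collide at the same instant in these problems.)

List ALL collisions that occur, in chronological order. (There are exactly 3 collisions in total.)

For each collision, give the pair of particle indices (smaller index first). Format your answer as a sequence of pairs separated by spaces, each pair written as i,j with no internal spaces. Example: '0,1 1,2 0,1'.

Answer: 1,2 0,1 1,2

Derivation:
Collision at t=1: particles 1 and 2 swap velocities; positions: p0=0 p1=7 p2=7; velocities now: v0=0 v1=-3 v2=-1
Collision at t=10/3: particles 0 and 1 swap velocities; positions: p0=0 p1=0 p2=14/3; velocities now: v0=-3 v1=0 v2=-1
Collision at t=8: particles 1 and 2 swap velocities; positions: p0=-14 p1=0 p2=0; velocities now: v0=-3 v1=-1 v2=0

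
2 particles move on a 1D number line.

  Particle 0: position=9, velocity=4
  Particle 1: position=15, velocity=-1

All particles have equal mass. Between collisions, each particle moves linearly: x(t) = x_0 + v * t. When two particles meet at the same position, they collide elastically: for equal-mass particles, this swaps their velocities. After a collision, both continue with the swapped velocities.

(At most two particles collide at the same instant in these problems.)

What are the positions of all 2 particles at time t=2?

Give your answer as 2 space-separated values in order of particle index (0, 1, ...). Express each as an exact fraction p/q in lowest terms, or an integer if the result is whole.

Collision at t=6/5: particles 0 and 1 swap velocities; positions: p0=69/5 p1=69/5; velocities now: v0=-1 v1=4
Advance to t=2 (no further collisions before then); velocities: v0=-1 v1=4; positions = 13 17

Answer: 13 17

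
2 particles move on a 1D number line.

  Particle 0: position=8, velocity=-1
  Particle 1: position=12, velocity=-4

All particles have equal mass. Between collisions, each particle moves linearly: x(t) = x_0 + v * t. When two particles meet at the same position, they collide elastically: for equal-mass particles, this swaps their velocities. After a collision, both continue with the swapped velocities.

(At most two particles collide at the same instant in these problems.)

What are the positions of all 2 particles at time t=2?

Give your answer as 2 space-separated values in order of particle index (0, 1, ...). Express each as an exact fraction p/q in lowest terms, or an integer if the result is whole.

Answer: 4 6

Derivation:
Collision at t=4/3: particles 0 and 1 swap velocities; positions: p0=20/3 p1=20/3; velocities now: v0=-4 v1=-1
Advance to t=2 (no further collisions before then); velocities: v0=-4 v1=-1; positions = 4 6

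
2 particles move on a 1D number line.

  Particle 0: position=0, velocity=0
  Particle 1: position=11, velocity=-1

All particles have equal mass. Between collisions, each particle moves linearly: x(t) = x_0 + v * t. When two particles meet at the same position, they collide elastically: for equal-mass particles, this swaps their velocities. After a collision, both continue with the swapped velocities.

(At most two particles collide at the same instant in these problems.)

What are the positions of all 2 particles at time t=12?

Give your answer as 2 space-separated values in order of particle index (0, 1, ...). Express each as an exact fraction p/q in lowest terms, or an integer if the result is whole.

Answer: -1 0

Derivation:
Collision at t=11: particles 0 and 1 swap velocities; positions: p0=0 p1=0; velocities now: v0=-1 v1=0
Advance to t=12 (no further collisions before then); velocities: v0=-1 v1=0; positions = -1 0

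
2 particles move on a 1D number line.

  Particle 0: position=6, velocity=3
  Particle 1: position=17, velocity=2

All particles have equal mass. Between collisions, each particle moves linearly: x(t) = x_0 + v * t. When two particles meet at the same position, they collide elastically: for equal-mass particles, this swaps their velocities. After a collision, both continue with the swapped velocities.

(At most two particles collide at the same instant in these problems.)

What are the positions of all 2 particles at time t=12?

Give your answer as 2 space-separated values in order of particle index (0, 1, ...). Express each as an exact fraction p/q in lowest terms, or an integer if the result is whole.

Answer: 41 42

Derivation:
Collision at t=11: particles 0 and 1 swap velocities; positions: p0=39 p1=39; velocities now: v0=2 v1=3
Advance to t=12 (no further collisions before then); velocities: v0=2 v1=3; positions = 41 42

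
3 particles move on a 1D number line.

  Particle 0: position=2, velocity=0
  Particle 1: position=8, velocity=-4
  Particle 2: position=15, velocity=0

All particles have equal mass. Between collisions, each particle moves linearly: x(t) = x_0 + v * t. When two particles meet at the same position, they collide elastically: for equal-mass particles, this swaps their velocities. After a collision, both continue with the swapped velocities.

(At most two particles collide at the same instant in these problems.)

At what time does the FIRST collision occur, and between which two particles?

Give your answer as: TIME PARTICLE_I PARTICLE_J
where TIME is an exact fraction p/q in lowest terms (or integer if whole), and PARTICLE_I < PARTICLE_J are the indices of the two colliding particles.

Answer: 3/2 0 1

Derivation:
Pair (0,1): pos 2,8 vel 0,-4 -> gap=6, closing at 4/unit, collide at t=3/2
Pair (1,2): pos 8,15 vel -4,0 -> not approaching (rel speed -4 <= 0)
Earliest collision: t=3/2 between 0 and 1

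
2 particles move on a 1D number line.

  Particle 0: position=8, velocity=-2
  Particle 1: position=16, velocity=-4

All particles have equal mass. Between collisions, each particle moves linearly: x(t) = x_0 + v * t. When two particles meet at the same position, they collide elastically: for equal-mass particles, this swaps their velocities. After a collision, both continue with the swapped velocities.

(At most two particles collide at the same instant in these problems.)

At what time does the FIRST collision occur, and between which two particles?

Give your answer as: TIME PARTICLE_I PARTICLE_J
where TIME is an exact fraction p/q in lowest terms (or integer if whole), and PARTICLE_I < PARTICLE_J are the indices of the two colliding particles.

Pair (0,1): pos 8,16 vel -2,-4 -> gap=8, closing at 2/unit, collide at t=4
Earliest collision: t=4 between 0 and 1

Answer: 4 0 1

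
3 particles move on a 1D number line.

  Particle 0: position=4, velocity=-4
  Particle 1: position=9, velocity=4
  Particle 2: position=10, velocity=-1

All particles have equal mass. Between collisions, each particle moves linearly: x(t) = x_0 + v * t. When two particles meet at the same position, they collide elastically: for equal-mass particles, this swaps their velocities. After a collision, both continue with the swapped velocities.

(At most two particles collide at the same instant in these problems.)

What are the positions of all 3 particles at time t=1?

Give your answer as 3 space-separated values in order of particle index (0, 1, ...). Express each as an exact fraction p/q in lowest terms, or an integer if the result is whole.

Collision at t=1/5: particles 1 and 2 swap velocities; positions: p0=16/5 p1=49/5 p2=49/5; velocities now: v0=-4 v1=-1 v2=4
Advance to t=1 (no further collisions before then); velocities: v0=-4 v1=-1 v2=4; positions = 0 9 13

Answer: 0 9 13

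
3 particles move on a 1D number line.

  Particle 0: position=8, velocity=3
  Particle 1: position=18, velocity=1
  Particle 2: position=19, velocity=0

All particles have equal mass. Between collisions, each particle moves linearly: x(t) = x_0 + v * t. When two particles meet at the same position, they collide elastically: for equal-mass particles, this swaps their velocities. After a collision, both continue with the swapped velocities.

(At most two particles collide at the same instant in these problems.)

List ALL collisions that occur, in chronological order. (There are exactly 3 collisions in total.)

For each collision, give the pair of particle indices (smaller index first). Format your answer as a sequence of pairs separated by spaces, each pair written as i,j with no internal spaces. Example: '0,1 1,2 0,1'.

Answer: 1,2 0,1 1,2

Derivation:
Collision at t=1: particles 1 and 2 swap velocities; positions: p0=11 p1=19 p2=19; velocities now: v0=3 v1=0 v2=1
Collision at t=11/3: particles 0 and 1 swap velocities; positions: p0=19 p1=19 p2=65/3; velocities now: v0=0 v1=3 v2=1
Collision at t=5: particles 1 and 2 swap velocities; positions: p0=19 p1=23 p2=23; velocities now: v0=0 v1=1 v2=3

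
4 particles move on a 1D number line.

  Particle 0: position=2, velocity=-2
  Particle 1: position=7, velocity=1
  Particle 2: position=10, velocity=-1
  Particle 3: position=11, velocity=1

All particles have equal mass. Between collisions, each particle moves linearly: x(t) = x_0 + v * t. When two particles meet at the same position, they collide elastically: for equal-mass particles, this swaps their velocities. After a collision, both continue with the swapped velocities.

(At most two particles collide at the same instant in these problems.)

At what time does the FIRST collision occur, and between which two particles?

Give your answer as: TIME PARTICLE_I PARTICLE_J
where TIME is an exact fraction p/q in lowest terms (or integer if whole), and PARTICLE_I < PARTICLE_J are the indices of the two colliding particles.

Pair (0,1): pos 2,7 vel -2,1 -> not approaching (rel speed -3 <= 0)
Pair (1,2): pos 7,10 vel 1,-1 -> gap=3, closing at 2/unit, collide at t=3/2
Pair (2,3): pos 10,11 vel -1,1 -> not approaching (rel speed -2 <= 0)
Earliest collision: t=3/2 between 1 and 2

Answer: 3/2 1 2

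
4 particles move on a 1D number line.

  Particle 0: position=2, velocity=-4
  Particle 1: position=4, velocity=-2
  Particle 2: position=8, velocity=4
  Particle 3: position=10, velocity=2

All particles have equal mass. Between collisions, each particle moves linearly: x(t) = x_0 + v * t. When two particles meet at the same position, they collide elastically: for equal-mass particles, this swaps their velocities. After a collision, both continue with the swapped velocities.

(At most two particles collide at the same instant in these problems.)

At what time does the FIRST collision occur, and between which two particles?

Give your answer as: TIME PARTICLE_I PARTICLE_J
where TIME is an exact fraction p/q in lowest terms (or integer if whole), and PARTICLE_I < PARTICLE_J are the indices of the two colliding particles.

Answer: 1 2 3

Derivation:
Pair (0,1): pos 2,4 vel -4,-2 -> not approaching (rel speed -2 <= 0)
Pair (1,2): pos 4,8 vel -2,4 -> not approaching (rel speed -6 <= 0)
Pair (2,3): pos 8,10 vel 4,2 -> gap=2, closing at 2/unit, collide at t=1
Earliest collision: t=1 between 2 and 3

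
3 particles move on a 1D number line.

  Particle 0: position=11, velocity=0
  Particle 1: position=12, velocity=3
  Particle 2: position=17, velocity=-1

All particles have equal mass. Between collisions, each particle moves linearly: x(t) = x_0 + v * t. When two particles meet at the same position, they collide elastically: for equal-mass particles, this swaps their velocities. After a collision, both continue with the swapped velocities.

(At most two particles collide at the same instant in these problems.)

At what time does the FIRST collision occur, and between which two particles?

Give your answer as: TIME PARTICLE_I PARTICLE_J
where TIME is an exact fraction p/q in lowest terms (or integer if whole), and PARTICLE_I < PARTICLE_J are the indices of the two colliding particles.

Answer: 5/4 1 2

Derivation:
Pair (0,1): pos 11,12 vel 0,3 -> not approaching (rel speed -3 <= 0)
Pair (1,2): pos 12,17 vel 3,-1 -> gap=5, closing at 4/unit, collide at t=5/4
Earliest collision: t=5/4 between 1 and 2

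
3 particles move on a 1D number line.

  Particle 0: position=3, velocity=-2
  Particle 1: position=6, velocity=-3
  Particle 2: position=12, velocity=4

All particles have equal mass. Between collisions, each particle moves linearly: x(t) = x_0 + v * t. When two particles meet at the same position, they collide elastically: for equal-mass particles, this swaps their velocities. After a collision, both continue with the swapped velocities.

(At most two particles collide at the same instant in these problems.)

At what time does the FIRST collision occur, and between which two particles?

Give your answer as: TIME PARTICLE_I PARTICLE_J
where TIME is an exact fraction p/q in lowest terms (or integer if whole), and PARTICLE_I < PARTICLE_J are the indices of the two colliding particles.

Answer: 3 0 1

Derivation:
Pair (0,1): pos 3,6 vel -2,-3 -> gap=3, closing at 1/unit, collide at t=3
Pair (1,2): pos 6,12 vel -3,4 -> not approaching (rel speed -7 <= 0)
Earliest collision: t=3 between 0 and 1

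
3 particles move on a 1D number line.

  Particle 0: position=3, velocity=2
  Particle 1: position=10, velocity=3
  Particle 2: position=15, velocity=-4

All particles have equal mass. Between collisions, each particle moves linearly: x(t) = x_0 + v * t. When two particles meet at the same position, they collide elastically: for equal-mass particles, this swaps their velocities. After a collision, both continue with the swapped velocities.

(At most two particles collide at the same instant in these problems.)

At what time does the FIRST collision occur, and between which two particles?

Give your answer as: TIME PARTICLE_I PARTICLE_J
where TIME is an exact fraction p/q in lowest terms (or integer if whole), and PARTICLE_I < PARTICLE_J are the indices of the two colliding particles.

Answer: 5/7 1 2

Derivation:
Pair (0,1): pos 3,10 vel 2,3 -> not approaching (rel speed -1 <= 0)
Pair (1,2): pos 10,15 vel 3,-4 -> gap=5, closing at 7/unit, collide at t=5/7
Earliest collision: t=5/7 between 1 and 2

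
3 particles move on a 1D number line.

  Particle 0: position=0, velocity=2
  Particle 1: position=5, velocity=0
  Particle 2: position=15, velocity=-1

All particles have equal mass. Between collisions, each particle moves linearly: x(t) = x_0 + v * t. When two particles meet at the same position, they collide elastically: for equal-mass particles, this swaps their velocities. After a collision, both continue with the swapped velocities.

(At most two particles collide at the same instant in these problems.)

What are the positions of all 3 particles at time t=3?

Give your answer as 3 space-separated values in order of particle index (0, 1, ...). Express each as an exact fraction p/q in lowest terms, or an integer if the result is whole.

Collision at t=5/2: particles 0 and 1 swap velocities; positions: p0=5 p1=5 p2=25/2; velocities now: v0=0 v1=2 v2=-1
Advance to t=3 (no further collisions before then); velocities: v0=0 v1=2 v2=-1; positions = 5 6 12

Answer: 5 6 12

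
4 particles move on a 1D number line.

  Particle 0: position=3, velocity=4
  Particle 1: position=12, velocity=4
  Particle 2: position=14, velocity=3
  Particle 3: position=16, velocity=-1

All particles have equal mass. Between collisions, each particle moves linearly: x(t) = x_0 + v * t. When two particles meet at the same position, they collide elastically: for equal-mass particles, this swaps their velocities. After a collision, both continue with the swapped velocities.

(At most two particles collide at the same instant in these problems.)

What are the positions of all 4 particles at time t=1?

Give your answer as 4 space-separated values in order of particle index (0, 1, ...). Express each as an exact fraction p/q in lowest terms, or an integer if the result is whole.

Collision at t=1/2: particles 2 and 3 swap velocities; positions: p0=5 p1=14 p2=31/2 p3=31/2; velocities now: v0=4 v1=4 v2=-1 v3=3
Collision at t=4/5: particles 1 and 2 swap velocities; positions: p0=31/5 p1=76/5 p2=76/5 p3=82/5; velocities now: v0=4 v1=-1 v2=4 v3=3
Advance to t=1 (no further collisions before then); velocities: v0=4 v1=-1 v2=4 v3=3; positions = 7 15 16 17

Answer: 7 15 16 17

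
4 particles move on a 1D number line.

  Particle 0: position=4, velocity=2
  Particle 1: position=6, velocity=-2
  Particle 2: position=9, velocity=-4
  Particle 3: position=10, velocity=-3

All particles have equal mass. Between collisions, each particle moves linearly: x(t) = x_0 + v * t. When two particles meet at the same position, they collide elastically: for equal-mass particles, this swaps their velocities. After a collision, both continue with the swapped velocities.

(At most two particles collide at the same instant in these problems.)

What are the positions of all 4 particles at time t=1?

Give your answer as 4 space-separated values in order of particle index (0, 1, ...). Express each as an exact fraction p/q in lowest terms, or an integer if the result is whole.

Collision at t=1/2: particles 0 and 1 swap velocities; positions: p0=5 p1=5 p2=7 p3=17/2; velocities now: v0=-2 v1=2 v2=-4 v3=-3
Collision at t=5/6: particles 1 and 2 swap velocities; positions: p0=13/3 p1=17/3 p2=17/3 p3=15/2; velocities now: v0=-2 v1=-4 v2=2 v3=-3
Advance to t=1 (no further collisions before then); velocities: v0=-2 v1=-4 v2=2 v3=-3; positions = 4 5 6 7

Answer: 4 5 6 7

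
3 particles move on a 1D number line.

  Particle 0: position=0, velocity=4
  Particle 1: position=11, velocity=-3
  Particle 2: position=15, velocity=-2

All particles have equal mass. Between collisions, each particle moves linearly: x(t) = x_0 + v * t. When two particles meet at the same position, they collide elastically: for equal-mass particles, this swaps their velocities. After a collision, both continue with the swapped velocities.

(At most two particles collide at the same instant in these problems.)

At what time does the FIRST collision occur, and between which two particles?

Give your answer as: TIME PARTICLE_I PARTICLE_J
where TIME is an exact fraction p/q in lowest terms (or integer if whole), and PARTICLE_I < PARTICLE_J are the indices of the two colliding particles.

Pair (0,1): pos 0,11 vel 4,-3 -> gap=11, closing at 7/unit, collide at t=11/7
Pair (1,2): pos 11,15 vel -3,-2 -> not approaching (rel speed -1 <= 0)
Earliest collision: t=11/7 between 0 and 1

Answer: 11/7 0 1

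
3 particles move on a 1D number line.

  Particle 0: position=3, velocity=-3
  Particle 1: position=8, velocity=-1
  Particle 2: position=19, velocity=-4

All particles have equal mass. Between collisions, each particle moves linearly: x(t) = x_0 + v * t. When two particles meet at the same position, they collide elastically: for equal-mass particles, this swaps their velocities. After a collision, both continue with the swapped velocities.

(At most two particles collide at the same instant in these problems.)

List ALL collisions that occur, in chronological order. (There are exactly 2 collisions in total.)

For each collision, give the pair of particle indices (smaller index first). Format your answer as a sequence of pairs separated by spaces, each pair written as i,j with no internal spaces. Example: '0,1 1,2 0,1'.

Answer: 1,2 0,1

Derivation:
Collision at t=11/3: particles 1 and 2 swap velocities; positions: p0=-8 p1=13/3 p2=13/3; velocities now: v0=-3 v1=-4 v2=-1
Collision at t=16: particles 0 and 1 swap velocities; positions: p0=-45 p1=-45 p2=-8; velocities now: v0=-4 v1=-3 v2=-1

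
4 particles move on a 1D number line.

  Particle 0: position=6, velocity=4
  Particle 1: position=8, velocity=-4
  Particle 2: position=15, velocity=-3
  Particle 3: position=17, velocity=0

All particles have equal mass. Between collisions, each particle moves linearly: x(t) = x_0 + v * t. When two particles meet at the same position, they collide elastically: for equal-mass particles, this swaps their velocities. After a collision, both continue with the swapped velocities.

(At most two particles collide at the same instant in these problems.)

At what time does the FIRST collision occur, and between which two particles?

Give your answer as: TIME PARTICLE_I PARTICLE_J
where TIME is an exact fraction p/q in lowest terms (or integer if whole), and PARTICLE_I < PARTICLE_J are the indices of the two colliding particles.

Answer: 1/4 0 1

Derivation:
Pair (0,1): pos 6,8 vel 4,-4 -> gap=2, closing at 8/unit, collide at t=1/4
Pair (1,2): pos 8,15 vel -4,-3 -> not approaching (rel speed -1 <= 0)
Pair (2,3): pos 15,17 vel -3,0 -> not approaching (rel speed -3 <= 0)
Earliest collision: t=1/4 between 0 and 1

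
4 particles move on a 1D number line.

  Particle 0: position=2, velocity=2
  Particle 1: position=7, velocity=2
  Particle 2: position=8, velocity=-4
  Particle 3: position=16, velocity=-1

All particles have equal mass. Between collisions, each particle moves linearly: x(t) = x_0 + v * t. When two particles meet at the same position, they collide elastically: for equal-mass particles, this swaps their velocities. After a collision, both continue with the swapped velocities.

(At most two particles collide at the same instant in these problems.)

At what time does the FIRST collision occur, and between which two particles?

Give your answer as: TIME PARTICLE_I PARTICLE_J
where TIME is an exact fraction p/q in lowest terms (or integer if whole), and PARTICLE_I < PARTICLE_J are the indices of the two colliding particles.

Pair (0,1): pos 2,7 vel 2,2 -> not approaching (rel speed 0 <= 0)
Pair (1,2): pos 7,8 vel 2,-4 -> gap=1, closing at 6/unit, collide at t=1/6
Pair (2,3): pos 8,16 vel -4,-1 -> not approaching (rel speed -3 <= 0)
Earliest collision: t=1/6 between 1 and 2

Answer: 1/6 1 2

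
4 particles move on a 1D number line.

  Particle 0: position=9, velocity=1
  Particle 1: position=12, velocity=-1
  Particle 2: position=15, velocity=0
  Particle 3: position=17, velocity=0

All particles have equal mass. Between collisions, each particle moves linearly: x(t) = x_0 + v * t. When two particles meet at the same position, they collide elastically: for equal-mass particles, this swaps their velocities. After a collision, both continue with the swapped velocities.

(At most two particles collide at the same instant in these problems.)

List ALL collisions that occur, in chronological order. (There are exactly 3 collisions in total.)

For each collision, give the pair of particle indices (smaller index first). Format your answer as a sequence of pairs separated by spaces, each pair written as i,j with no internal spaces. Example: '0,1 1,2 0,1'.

Collision at t=3/2: particles 0 and 1 swap velocities; positions: p0=21/2 p1=21/2 p2=15 p3=17; velocities now: v0=-1 v1=1 v2=0 v3=0
Collision at t=6: particles 1 and 2 swap velocities; positions: p0=6 p1=15 p2=15 p3=17; velocities now: v0=-1 v1=0 v2=1 v3=0
Collision at t=8: particles 2 and 3 swap velocities; positions: p0=4 p1=15 p2=17 p3=17; velocities now: v0=-1 v1=0 v2=0 v3=1

Answer: 0,1 1,2 2,3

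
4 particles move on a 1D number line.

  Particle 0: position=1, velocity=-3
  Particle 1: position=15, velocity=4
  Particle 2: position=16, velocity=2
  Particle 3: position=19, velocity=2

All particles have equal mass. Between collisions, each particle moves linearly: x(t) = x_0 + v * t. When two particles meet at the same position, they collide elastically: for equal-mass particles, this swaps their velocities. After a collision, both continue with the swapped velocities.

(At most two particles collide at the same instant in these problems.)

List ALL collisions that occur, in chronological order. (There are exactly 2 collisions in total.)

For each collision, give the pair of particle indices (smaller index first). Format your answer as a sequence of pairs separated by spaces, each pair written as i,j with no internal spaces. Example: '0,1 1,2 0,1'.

Collision at t=1/2: particles 1 and 2 swap velocities; positions: p0=-1/2 p1=17 p2=17 p3=20; velocities now: v0=-3 v1=2 v2=4 v3=2
Collision at t=2: particles 2 and 3 swap velocities; positions: p0=-5 p1=20 p2=23 p3=23; velocities now: v0=-3 v1=2 v2=2 v3=4

Answer: 1,2 2,3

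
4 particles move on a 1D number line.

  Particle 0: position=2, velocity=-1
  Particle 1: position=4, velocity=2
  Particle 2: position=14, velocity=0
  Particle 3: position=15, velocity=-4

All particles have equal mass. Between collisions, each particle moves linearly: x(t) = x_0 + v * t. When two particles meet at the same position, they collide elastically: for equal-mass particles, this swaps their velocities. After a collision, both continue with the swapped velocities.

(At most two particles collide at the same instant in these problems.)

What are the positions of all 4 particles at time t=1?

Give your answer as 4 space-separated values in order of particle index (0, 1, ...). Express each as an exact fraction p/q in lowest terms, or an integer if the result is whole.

Answer: 1 6 11 14

Derivation:
Collision at t=1/4: particles 2 and 3 swap velocities; positions: p0=7/4 p1=9/2 p2=14 p3=14; velocities now: v0=-1 v1=2 v2=-4 v3=0
Advance to t=1 (no further collisions before then); velocities: v0=-1 v1=2 v2=-4 v3=0; positions = 1 6 11 14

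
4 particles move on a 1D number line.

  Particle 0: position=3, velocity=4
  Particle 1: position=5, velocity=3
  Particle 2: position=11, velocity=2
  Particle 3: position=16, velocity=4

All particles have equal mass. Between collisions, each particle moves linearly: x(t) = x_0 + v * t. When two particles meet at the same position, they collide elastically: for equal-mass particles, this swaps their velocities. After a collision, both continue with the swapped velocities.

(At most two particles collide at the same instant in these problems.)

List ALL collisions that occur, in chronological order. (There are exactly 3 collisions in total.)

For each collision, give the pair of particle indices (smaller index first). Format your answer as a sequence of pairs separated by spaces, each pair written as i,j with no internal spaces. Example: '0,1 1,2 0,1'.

Answer: 0,1 1,2 0,1

Derivation:
Collision at t=2: particles 0 and 1 swap velocities; positions: p0=11 p1=11 p2=15 p3=24; velocities now: v0=3 v1=4 v2=2 v3=4
Collision at t=4: particles 1 and 2 swap velocities; positions: p0=17 p1=19 p2=19 p3=32; velocities now: v0=3 v1=2 v2=4 v3=4
Collision at t=6: particles 0 and 1 swap velocities; positions: p0=23 p1=23 p2=27 p3=40; velocities now: v0=2 v1=3 v2=4 v3=4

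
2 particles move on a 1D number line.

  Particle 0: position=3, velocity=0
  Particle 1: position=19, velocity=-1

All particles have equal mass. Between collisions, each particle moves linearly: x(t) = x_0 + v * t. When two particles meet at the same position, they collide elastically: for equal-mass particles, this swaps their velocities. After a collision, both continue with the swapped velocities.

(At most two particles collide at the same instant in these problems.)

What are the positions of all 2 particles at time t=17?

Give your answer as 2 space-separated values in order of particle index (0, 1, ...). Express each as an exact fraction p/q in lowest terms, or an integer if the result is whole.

Collision at t=16: particles 0 and 1 swap velocities; positions: p0=3 p1=3; velocities now: v0=-1 v1=0
Advance to t=17 (no further collisions before then); velocities: v0=-1 v1=0; positions = 2 3

Answer: 2 3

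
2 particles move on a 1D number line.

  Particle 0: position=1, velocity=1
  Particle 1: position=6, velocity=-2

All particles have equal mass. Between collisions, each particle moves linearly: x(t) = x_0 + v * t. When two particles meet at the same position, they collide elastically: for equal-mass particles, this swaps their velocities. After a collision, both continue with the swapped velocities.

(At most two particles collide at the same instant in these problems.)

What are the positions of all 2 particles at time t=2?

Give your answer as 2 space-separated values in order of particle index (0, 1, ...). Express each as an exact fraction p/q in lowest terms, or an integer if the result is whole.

Answer: 2 3

Derivation:
Collision at t=5/3: particles 0 and 1 swap velocities; positions: p0=8/3 p1=8/3; velocities now: v0=-2 v1=1
Advance to t=2 (no further collisions before then); velocities: v0=-2 v1=1; positions = 2 3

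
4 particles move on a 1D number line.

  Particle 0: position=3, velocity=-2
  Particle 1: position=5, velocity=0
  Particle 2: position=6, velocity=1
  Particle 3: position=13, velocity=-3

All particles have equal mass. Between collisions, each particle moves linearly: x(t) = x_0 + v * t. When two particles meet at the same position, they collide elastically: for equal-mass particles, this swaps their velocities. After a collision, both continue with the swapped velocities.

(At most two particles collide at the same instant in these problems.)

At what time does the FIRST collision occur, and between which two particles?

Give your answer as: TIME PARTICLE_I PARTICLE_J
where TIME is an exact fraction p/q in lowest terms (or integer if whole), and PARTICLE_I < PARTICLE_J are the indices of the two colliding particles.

Answer: 7/4 2 3

Derivation:
Pair (0,1): pos 3,5 vel -2,0 -> not approaching (rel speed -2 <= 0)
Pair (1,2): pos 5,6 vel 0,1 -> not approaching (rel speed -1 <= 0)
Pair (2,3): pos 6,13 vel 1,-3 -> gap=7, closing at 4/unit, collide at t=7/4
Earliest collision: t=7/4 between 2 and 3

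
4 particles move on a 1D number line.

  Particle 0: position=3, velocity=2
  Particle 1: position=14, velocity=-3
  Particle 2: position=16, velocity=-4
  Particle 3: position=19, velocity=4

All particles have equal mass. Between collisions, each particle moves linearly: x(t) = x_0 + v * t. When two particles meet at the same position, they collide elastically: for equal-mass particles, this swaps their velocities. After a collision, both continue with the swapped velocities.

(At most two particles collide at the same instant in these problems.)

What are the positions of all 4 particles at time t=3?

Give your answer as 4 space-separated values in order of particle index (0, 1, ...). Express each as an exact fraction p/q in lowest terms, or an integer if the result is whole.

Answer: 4 5 9 31

Derivation:
Collision at t=2: particles 1 and 2 swap velocities; positions: p0=7 p1=8 p2=8 p3=27; velocities now: v0=2 v1=-4 v2=-3 v3=4
Collision at t=13/6: particles 0 and 1 swap velocities; positions: p0=22/3 p1=22/3 p2=15/2 p3=83/3; velocities now: v0=-4 v1=2 v2=-3 v3=4
Collision at t=11/5: particles 1 and 2 swap velocities; positions: p0=36/5 p1=37/5 p2=37/5 p3=139/5; velocities now: v0=-4 v1=-3 v2=2 v3=4
Advance to t=3 (no further collisions before then); velocities: v0=-4 v1=-3 v2=2 v3=4; positions = 4 5 9 31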